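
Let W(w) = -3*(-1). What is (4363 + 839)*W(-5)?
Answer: 15606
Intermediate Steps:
W(w) = 3
(4363 + 839)*W(-5) = (4363 + 839)*3 = 5202*3 = 15606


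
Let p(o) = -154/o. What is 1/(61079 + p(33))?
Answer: 3/183223 ≈ 1.6373e-5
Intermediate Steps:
1/(61079 + p(33)) = 1/(61079 - 154/33) = 1/(61079 - 154*1/33) = 1/(61079 - 14/3) = 1/(183223/3) = 3/183223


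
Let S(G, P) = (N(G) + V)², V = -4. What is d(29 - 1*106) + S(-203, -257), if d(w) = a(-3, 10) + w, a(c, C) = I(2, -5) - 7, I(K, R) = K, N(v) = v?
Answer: 42767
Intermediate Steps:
S(G, P) = (-4 + G)² (S(G, P) = (G - 4)² = (-4 + G)²)
a(c, C) = -5 (a(c, C) = 2 - 7 = -5)
d(w) = -5 + w
d(29 - 1*106) + S(-203, -257) = (-5 + (29 - 1*106)) + (-4 - 203)² = (-5 + (29 - 106)) + (-207)² = (-5 - 77) + 42849 = -82 + 42849 = 42767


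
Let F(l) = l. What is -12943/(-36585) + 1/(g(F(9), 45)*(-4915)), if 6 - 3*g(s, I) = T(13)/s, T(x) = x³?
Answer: 27265520126/77068826865 ≈ 0.35378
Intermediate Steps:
g(s, I) = 2 - 2197/(3*s) (g(s, I) = 2 - 13³/(3*s) = 2 - 2197/(3*s))
-12943/(-36585) + 1/(g(F(9), 45)*(-4915)) = -12943/(-36585) + 1/((2 - 2197/3/9)*(-4915)) = -12943*(-1/36585) - 1/4915/(2 - 2197/3*⅑) = 12943/36585 - 1/4915/(2 - 2197/27) = 12943/36585 - 1/4915/(-2143/27) = 12943/36585 - 27/2143*(-1/4915) = 12943/36585 + 27/10532845 = 27265520126/77068826865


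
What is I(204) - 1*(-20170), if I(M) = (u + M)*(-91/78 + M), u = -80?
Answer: 135964/3 ≈ 45321.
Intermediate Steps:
I(M) = (-80 + M)*(-7/6 + M) (I(M) = (-80 + M)*(-91/78 + M) = (-80 + M)*(-91*1/78 + M) = (-80 + M)*(-7/6 + M))
I(204) - 1*(-20170) = (280/3 + 204² - 487/6*204) - 1*(-20170) = (280/3 + 41616 - 16558) + 20170 = 75454/3 + 20170 = 135964/3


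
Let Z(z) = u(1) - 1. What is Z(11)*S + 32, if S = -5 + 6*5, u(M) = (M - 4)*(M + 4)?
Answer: -368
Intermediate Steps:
u(M) = (-4 + M)*(4 + M)
Z(z) = -16 (Z(z) = (-16 + 1**2) - 1 = (-16 + 1) - 1 = -15 - 1 = -16)
S = 25 (S = -5 + 30 = 25)
Z(11)*S + 32 = -16*25 + 32 = -400 + 32 = -368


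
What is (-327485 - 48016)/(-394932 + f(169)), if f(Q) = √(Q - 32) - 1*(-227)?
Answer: 148212122205/155792036888 + 375501*√137/155792036888 ≈ 0.95137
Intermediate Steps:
f(Q) = 227 + √(-32 + Q) (f(Q) = √(-32 + Q) + 227 = 227 + √(-32 + Q))
(-327485 - 48016)/(-394932 + f(169)) = (-327485 - 48016)/(-394932 + (227 + √(-32 + 169))) = -375501/(-394932 + (227 + √137)) = -375501/(-394705 + √137)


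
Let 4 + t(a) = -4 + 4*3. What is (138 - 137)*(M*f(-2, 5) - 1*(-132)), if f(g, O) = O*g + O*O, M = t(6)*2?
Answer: 252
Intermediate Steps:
t(a) = 4 (t(a) = -4 + (-4 + 4*3) = -4 + (-4 + 12) = -4 + 8 = 4)
M = 8 (M = 4*2 = 8)
f(g, O) = O² + O*g (f(g, O) = O*g + O² = O² + O*g)
(138 - 137)*(M*f(-2, 5) - 1*(-132)) = (138 - 137)*(8*(5*(5 - 2)) - 1*(-132)) = 1*(8*(5*3) + 132) = 1*(8*15 + 132) = 1*(120 + 132) = 1*252 = 252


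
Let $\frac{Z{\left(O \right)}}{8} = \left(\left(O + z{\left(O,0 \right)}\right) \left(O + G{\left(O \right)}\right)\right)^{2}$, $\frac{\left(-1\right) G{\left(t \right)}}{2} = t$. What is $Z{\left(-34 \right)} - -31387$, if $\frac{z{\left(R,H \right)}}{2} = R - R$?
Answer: $10722075$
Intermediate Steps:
$z{\left(R,H \right)} = 0$ ($z{\left(R,H \right)} = 2 \left(R - R\right) = 2 \cdot 0 = 0$)
$G{\left(t \right)} = - 2 t$
$Z{\left(O \right)} = 8 O^{4}$ ($Z{\left(O \right)} = 8 \left(\left(O + 0\right) \left(O - 2 O\right)\right)^{2} = 8 \left(O \left(- O\right)\right)^{2} = 8 \left(- O^{2}\right)^{2} = 8 O^{4}$)
$Z{\left(-34 \right)} - -31387 = 8 \left(-34\right)^{4} - -31387 = 8 \cdot 1336336 + 31387 = 10690688 + 31387 = 10722075$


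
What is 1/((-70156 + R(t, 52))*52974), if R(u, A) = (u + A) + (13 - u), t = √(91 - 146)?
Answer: -1/3713000634 ≈ -2.6932e-10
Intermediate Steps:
t = I*√55 (t = √(-55) = I*√55 ≈ 7.4162*I)
R(u, A) = 13 + A (R(u, A) = (A + u) + (13 - u) = 13 + A)
1/((-70156 + R(t, 52))*52974) = 1/((-70156 + (13 + 52))*52974) = (1/52974)/(-70156 + 65) = (1/52974)/(-70091) = -1/70091*1/52974 = -1/3713000634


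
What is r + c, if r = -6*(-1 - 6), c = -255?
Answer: -213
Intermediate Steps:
r = 42 (r = -6*(-7) = 42)
r + c = 42 - 255 = -213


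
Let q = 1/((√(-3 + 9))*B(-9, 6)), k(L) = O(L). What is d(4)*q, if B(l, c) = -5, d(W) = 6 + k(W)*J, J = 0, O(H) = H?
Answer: -√6/5 ≈ -0.48990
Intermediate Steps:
k(L) = L
d(W) = 6 (d(W) = 6 + W*0 = 6 + 0 = 6)
q = -√6/30 (q = 1/(√(-3 + 9)*(-5)) = -⅕/√6 = (√6/6)*(-⅕) = -√6/30 ≈ -0.081650)
d(4)*q = 6*(-√6/30) = -√6/5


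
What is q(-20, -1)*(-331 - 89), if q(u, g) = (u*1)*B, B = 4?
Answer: 33600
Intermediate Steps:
q(u, g) = 4*u (q(u, g) = (u*1)*4 = u*4 = 4*u)
q(-20, -1)*(-331 - 89) = (4*(-20))*(-331 - 89) = -80*(-420) = 33600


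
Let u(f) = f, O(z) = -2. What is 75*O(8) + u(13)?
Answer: -137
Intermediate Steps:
75*O(8) + u(13) = 75*(-2) + 13 = -150 + 13 = -137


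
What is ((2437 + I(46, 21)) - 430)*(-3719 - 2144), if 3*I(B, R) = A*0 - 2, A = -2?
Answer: -35289397/3 ≈ -1.1763e+7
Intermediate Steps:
I(B, R) = -⅔ (I(B, R) = (-2*0 - 2)/3 = (0 - 2)/3 = (⅓)*(-2) = -⅔)
((2437 + I(46, 21)) - 430)*(-3719 - 2144) = ((2437 - ⅔) - 430)*(-3719 - 2144) = (7309/3 - 430)*(-5863) = (6019/3)*(-5863) = -35289397/3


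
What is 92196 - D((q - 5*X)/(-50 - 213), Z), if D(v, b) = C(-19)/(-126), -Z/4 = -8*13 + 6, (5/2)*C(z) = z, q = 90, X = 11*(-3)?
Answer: 29041721/315 ≈ 92196.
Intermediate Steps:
X = -33
C(z) = 2*z/5
Z = 392 (Z = -4*(-8*13 + 6) = -4*(-104 + 6) = -4*(-98) = 392)
D(v, b) = 19/315 (D(v, b) = ((⅖)*(-19))/(-126) = -38/5*(-1/126) = 19/315)
92196 - D((q - 5*X)/(-50 - 213), Z) = 92196 - 1*19/315 = 92196 - 19/315 = 29041721/315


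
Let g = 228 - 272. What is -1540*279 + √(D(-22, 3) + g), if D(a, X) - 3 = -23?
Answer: -429660 + 8*I ≈ -4.2966e+5 + 8.0*I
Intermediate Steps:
g = -44
D(a, X) = -20 (D(a, X) = 3 - 23 = -20)
-1540*279 + √(D(-22, 3) + g) = -1540*279 + √(-20 - 44) = -429660 + √(-64) = -429660 + 8*I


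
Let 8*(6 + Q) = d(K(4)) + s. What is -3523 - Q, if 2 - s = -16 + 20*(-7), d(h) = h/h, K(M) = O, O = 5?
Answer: -28295/8 ≈ -3536.9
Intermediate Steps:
K(M) = 5
d(h) = 1
s = 158 (s = 2 - (-16 + 20*(-7)) = 2 - (-16 - 140) = 2 - 1*(-156) = 2 + 156 = 158)
Q = 111/8 (Q = -6 + (1 + 158)/8 = -6 + (⅛)*159 = -6 + 159/8 = 111/8 ≈ 13.875)
-3523 - Q = -3523 - 1*111/8 = -3523 - 111/8 = -28295/8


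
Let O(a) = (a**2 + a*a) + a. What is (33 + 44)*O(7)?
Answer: 8085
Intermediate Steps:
O(a) = a + 2*a**2 (O(a) = (a**2 + a**2) + a = 2*a**2 + a = a + 2*a**2)
(33 + 44)*O(7) = (33 + 44)*(7*(1 + 2*7)) = 77*(7*(1 + 14)) = 77*(7*15) = 77*105 = 8085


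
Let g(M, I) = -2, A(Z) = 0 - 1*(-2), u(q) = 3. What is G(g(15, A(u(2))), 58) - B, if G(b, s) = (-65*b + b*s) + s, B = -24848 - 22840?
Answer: 47760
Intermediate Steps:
A(Z) = 2 (A(Z) = 0 + 2 = 2)
B = -47688
G(b, s) = s - 65*b + b*s
G(g(15, A(u(2))), 58) - B = (58 - 65*(-2) - 2*58) - 1*(-47688) = (58 + 130 - 116) + 47688 = 72 + 47688 = 47760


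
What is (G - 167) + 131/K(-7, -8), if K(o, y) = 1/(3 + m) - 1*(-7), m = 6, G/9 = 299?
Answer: 162715/64 ≈ 2542.4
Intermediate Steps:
G = 2691 (G = 9*299 = 2691)
K(o, y) = 64/9 (K(o, y) = 1/(3 + 6) - 1*(-7) = 1/9 + 7 = ⅑ + 7 = 64/9)
(G - 167) + 131/K(-7, -8) = (2691 - 167) + 131/(64/9) = 2524 + 131*(9/64) = 2524 + 1179/64 = 162715/64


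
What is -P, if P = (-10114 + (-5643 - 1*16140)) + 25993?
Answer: 5904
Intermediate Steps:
P = -5904 (P = (-10114 + (-5643 - 16140)) + 25993 = (-10114 - 21783) + 25993 = -31897 + 25993 = -5904)
-P = -1*(-5904) = 5904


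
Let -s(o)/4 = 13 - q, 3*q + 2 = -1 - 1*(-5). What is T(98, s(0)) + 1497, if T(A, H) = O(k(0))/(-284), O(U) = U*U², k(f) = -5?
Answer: 425273/284 ≈ 1497.4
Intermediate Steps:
O(U) = U³
q = ⅔ (q = -⅔ + (-1 - 1*(-5))/3 = -⅔ + (-1 + 5)/3 = -⅔ + (⅓)*4 = -⅔ + 4/3 = ⅔ ≈ 0.66667)
s(o) = -148/3 (s(o) = -4*(13 - 1*⅔) = -4*(13 - ⅔) = -4*37/3 = -148/3)
T(A, H) = 125/284 (T(A, H) = (-5)³/(-284) = -125*(-1/284) = 125/284)
T(98, s(0)) + 1497 = 125/284 + 1497 = 425273/284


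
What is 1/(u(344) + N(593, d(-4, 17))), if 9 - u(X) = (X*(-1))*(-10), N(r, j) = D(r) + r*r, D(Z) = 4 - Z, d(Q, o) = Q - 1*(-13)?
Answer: 1/347629 ≈ 2.8766e-6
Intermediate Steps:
d(Q, o) = 13 + Q (d(Q, o) = Q + 13 = 13 + Q)
N(r, j) = 4 + r² - r (N(r, j) = (4 - r) + r*r = (4 - r) + r² = 4 + r² - r)
u(X) = 9 - 10*X (u(X) = 9 - X*(-1)*(-10) = 9 - (-X)*(-10) = 9 - 10*X)
1/(u(344) + N(593, d(-4, 17))) = 1/((9 - 10*344) + (4 + 593² - 1*593)) = 1/((9 - 3440) + (4 + 351649 - 593)) = 1/(-3431 + 351060) = 1/347629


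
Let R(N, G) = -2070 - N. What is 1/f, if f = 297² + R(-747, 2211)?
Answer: 1/86886 ≈ 1.1509e-5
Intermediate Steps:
f = 86886 (f = 297² + (-2070 - 1*(-747)) = 88209 + (-2070 + 747) = 88209 - 1323 = 86886)
1/f = 1/86886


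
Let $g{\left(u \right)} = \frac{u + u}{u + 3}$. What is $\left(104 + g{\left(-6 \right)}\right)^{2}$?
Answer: $11664$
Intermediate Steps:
$g{\left(u \right)} = \frac{2 u}{3 + u}$
$\left(104 + g{\left(-6 \right)}\right)^{2} = \left(104 + 2 \left(-6\right) \frac{1}{3 - 6}\right)^{2} = \left(104 + 2 \left(-6\right) \frac{1}{-3}\right)^{2} = \left(104 + 2 \left(-6\right) \left(- \frac{1}{3}\right)\right)^{2} = \left(104 + 4\right)^{2} = 108^{2} = 11664$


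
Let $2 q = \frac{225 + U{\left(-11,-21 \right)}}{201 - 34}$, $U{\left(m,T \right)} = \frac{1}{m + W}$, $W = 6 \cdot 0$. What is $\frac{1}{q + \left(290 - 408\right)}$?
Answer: $- \frac{1837}{215529} \approx -0.0085232$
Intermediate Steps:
$W = 0$
$U{\left(m,T \right)} = \frac{1}{m}$ ($U{\left(m,T \right)} = \frac{1}{m + 0} = \frac{1}{m}$)
$q = \frac{1237}{1837}$ ($q = \frac{\left(225 + \frac{1}{-11}\right) \frac{1}{201 - 34}}{2} = \frac{\left(225 - \frac{1}{11}\right) \frac{1}{167}}{2} = \frac{\frac{2474}{11} \cdot \frac{1}{167}}{2} = \frac{1}{2} \cdot \frac{2474}{1837} = \frac{1237}{1837} \approx 0.67338$)
$\frac{1}{q + \left(290 - 408\right)} = \frac{1}{\frac{1237}{1837} + \left(290 - 408\right)} = \frac{1}{\frac{1237}{1837} - 118} = \frac{1}{- \frac{215529}{1837}} = - \frac{1837}{215529}$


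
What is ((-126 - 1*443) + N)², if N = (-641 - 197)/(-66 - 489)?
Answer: 99197911849/308025 ≈ 3.2205e+5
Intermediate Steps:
N = 838/555 (N = -838/(-555) = -838*(-1/555) = 838/555 ≈ 1.5099)
((-126 - 1*443) + N)² = ((-126 - 1*443) + 838/555)² = ((-126 - 443) + 838/555)² = (-569 + 838/555)² = (-314957/555)² = 99197911849/308025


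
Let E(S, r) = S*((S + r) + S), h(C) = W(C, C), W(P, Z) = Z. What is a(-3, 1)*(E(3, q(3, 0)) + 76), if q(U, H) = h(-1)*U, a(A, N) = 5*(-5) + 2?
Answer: -1955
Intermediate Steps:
h(C) = C
a(A, N) = -23 (a(A, N) = -25 + 2 = -23)
q(U, H) = -U
E(S, r) = S*(r + 2*S)
a(-3, 1)*(E(3, q(3, 0)) + 76) = -23*(3*(-1*3 + 2*3) + 76) = -23*(3*(-3 + 6) + 76) = -23*(3*3 + 76) = -23*(9 + 76) = -23*85 = -1955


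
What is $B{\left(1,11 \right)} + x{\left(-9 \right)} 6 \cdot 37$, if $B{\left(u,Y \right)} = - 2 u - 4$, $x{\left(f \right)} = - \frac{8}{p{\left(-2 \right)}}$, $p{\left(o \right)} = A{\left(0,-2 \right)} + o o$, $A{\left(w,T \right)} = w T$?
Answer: $-450$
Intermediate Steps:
$A{\left(w,T \right)} = T w$
$p{\left(o \right)} = o^{2}$ ($p{\left(o \right)} = \left(-2\right) 0 + o o = 0 + o^{2} = o^{2}$)
$x{\left(f \right)} = -2$ ($x{\left(f \right)} = - \frac{8}{\left(-2\right)^{2}} = - \frac{8}{4} = \left(-8\right) \frac{1}{4} = -2$)
$B{\left(u,Y \right)} = -4 - 2 u$
$B{\left(1,11 \right)} + x{\left(-9 \right)} 6 \cdot 37 = \left(-4 - 2\right) - 2 \cdot 6 \cdot 37 = \left(-4 - 2\right) - 444 = -6 - 444 = -450$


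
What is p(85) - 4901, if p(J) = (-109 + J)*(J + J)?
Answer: -8981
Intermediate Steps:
p(J) = 2*J*(-109 + J) (p(J) = (-109 + J)*(2*J) = 2*J*(-109 + J))
p(85) - 4901 = 2*85*(-109 + 85) - 4901 = 2*85*(-24) - 4901 = -4080 - 4901 = -8981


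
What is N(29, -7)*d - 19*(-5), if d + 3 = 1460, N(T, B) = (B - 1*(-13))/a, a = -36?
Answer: -887/6 ≈ -147.83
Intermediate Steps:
N(T, B) = -13/36 - B/36 (N(T, B) = (B - 1*(-13))/(-36) = (B + 13)*(-1/36) = (13 + B)*(-1/36) = -13/36 - B/36)
d = 1457 (d = -3 + 1460 = 1457)
N(29, -7)*d - 19*(-5) = (-13/36 - 1/36*(-7))*1457 - 19*(-5) = (-13/36 + 7/36)*1457 + 95 = -⅙*1457 + 95 = -1457/6 + 95 = -887/6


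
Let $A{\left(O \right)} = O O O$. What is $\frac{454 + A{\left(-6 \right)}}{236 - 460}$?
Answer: $- \frac{17}{16} \approx -1.0625$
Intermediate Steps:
$A{\left(O \right)} = O^{3}$ ($A{\left(O \right)} = O^{2} O = O^{3}$)
$\frac{454 + A{\left(-6 \right)}}{236 - 460} = \frac{454 + \left(-6\right)^{3}}{236 - 460} = \frac{454 - 216}{-224} = 238 \left(- \frac{1}{224}\right) = - \frac{17}{16}$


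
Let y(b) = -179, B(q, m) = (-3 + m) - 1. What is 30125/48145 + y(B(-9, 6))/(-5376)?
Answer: 34113991/51765504 ≈ 0.65901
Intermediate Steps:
B(q, m) = -4 + m
30125/48145 + y(B(-9, 6))/(-5376) = 30125/48145 - 179/(-5376) = 30125*(1/48145) - 179*(-1/5376) = 6025/9629 + 179/5376 = 34113991/51765504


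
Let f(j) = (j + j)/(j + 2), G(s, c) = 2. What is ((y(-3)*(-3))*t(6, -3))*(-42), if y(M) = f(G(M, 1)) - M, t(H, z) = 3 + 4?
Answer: 3528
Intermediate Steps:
f(j) = 2*j/(2 + j) (f(j) = (2*j)/(2 + j) = 2*j/(2 + j))
t(H, z) = 7
y(M) = 1 - M (y(M) = 2*2/(2 + 2) - M = 2*2/4 - M = 2*2*(¼) - M = 1 - M)
((y(-3)*(-3))*t(6, -3))*(-42) = (((1 - 1*(-3))*(-3))*7)*(-42) = (((1 + 3)*(-3))*7)*(-42) = ((4*(-3))*7)*(-42) = -12*7*(-42) = -84*(-42) = 3528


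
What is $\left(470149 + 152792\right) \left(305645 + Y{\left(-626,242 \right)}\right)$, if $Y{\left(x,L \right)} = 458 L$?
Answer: $259443090621$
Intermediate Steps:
$\left(470149 + 152792\right) \left(305645 + Y{\left(-626,242 \right)}\right) = \left(470149 + 152792\right) \left(305645 + 458 \cdot 242\right) = 622941 \left(305645 + 110836\right) = 622941 \cdot 416481 = 259443090621$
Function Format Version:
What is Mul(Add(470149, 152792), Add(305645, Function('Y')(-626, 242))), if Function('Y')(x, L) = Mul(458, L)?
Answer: 259443090621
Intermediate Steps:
Mul(Add(470149, 152792), Add(305645, Function('Y')(-626, 242))) = Mul(Add(470149, 152792), Add(305645, Mul(458, 242))) = Mul(622941, Add(305645, 110836)) = Mul(622941, 416481) = 259443090621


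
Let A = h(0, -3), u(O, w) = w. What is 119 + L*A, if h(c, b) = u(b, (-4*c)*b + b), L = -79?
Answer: 356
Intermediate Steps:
h(c, b) = b - 4*b*c (h(c, b) = (-4*c)*b + b = -4*b*c + b = b - 4*b*c)
A = -3 (A = -3*(1 - 4*0) = -3*(1 + 0) = -3*1 = -3)
119 + L*A = 119 - 79*(-3) = 119 + 237 = 356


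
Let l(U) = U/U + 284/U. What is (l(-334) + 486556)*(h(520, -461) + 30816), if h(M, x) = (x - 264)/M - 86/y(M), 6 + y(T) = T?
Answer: 66922192006482747/4463576 ≈ 1.4993e+10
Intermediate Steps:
l(U) = 1 + 284/U
y(T) = -6 + T
h(M, x) = -86/(-6 + M) + (-264 + x)/M (h(M, x) = (x - 264)/M - 86/(-6 + M) = (-264 + x)/M - 86/(-6 + M) = -86/(-6 + M) + (-264 + x)/M)
(l(-334) + 486556)*(h(520, -461) + 30816) = ((284 - 334)/(-334) + 486556)*((-86*520 + (-264 - 461)*(-6 + 520))/(520*(-6 + 520)) + 30816) = (-1/334*(-50) + 486556)*((1/520)*(-44720 - 725*514)/514 + 30816) = (25/167 + 486556)*((1/520)*(1/514)*(-44720 - 372650) + 30816) = 81254877*((1/520)*(1/514)*(-417370) + 30816)/167 = 81254877*(-41737/26728 + 30816)/167 = (81254877/167)*(823608311/26728) = 66922192006482747/4463576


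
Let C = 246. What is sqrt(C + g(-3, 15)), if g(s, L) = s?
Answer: 9*sqrt(3) ≈ 15.588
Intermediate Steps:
sqrt(C + g(-3, 15)) = sqrt(246 - 3) = sqrt(243) = 9*sqrt(3)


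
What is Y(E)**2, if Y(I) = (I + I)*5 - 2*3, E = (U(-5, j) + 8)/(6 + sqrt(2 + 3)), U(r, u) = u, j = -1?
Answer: 79256/961 - 32760*sqrt(5)/961 ≈ 6.2460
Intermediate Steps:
E = 7/(6 + sqrt(5)) (E = (-1 + 8)/(6 + sqrt(2 + 3)) = 7/(6 + sqrt(5)) ≈ 0.84992)
Y(I) = -6 + 10*I (Y(I) = (2*I)*5 - 6 = 10*I - 6 = -6 + 10*I)
Y(E)**2 = (-6 + 10*(42/31 - 7*sqrt(5)/31))**2 = (-6 + (420/31 - 70*sqrt(5)/31))**2 = (234/31 - 70*sqrt(5)/31)**2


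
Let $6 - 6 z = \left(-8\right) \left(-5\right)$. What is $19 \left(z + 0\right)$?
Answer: $- \frac{323}{3} \approx -107.67$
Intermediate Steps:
$z = - \frac{17}{3}$ ($z = 1 - \frac{\left(-8\right) \left(-5\right)}{6} = 1 - \frac{20}{3} = - \frac{17}{3} \approx -5.6667$)
$19 \left(z + 0\right) = 19 \left(- \frac{17}{3} + 0\right) = 19 \left(- \frac{17}{3}\right) = - \frac{323}{3}$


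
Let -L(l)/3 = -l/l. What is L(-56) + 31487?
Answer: 31490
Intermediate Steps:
L(l) = 3 (L(l) = -(-3)*l/l = -(-3) = -3*(-1) = 3)
L(-56) + 31487 = 3 + 31487 = 31490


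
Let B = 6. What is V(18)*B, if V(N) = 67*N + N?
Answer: 7344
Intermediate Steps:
V(N) = 68*N
V(18)*B = (68*18)*6 = 1224*6 = 7344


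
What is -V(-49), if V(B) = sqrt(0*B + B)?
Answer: -7*I ≈ -7.0*I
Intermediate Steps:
V(B) = sqrt(B) (V(B) = sqrt(0 + B) = sqrt(B))
-V(-49) = -sqrt(-49) = -7*I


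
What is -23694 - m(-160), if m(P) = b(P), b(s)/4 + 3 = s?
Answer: -23042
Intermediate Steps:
b(s) = -12 + 4*s
m(P) = -12 + 4*P
-23694 - m(-160) = -23694 - (-12 + 4*(-160)) = -23694 - (-12 - 640) = -23694 - 1*(-652) = -23694 + 652 = -23042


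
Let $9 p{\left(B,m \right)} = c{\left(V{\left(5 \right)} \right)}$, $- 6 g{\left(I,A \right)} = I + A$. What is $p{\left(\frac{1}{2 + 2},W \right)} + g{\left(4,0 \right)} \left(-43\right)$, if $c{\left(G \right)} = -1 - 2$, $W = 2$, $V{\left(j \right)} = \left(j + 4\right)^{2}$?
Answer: $\frac{85}{3} \approx 28.333$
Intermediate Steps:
$V{\left(j \right)} = \left(4 + j\right)^{2}$
$g{\left(I,A \right)} = - \frac{A}{6} - \frac{I}{6}$ ($g{\left(I,A \right)} = - \frac{I + A}{6} = - \frac{A + I}{6} = - \frac{A}{6} - \frac{I}{6}$)
$c{\left(G \right)} = -3$ ($c{\left(G \right)} = -1 - 2 = -3$)
$p{\left(B,m \right)} = - \frac{1}{3}$ ($p{\left(B,m \right)} = \frac{1}{9} \left(-3\right) = - \frac{1}{3}$)
$p{\left(\frac{1}{2 + 2},W \right)} + g{\left(4,0 \right)} \left(-43\right) = - \frac{1}{3} + \left(\left(- \frac{1}{6}\right) 0 - \frac{2}{3}\right) \left(-43\right) = - \frac{1}{3} + \left(0 - \frac{2}{3}\right) \left(-43\right) = - \frac{1}{3} - - \frac{86}{3} = - \frac{1}{3} + \frac{86}{3} = \frac{85}{3}$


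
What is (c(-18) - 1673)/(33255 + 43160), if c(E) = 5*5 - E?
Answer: -326/15283 ≈ -0.021331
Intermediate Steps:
c(E) = 25 - E
(c(-18) - 1673)/(33255 + 43160) = ((25 - 1*(-18)) - 1673)/(33255 + 43160) = ((25 + 18) - 1673)/76415 = (43 - 1673)*(1/76415) = -1630*1/76415 = -326/15283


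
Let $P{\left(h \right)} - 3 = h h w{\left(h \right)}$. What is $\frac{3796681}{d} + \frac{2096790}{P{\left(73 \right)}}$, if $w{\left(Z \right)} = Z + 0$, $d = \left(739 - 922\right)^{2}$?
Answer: $\frac{154720424293}{1302789078} \approx 118.76$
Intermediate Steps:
$d = 33489$ ($d = \left(739 - 922\right)^{2} = \left(-183\right)^{2} = 33489$)
$w{\left(Z \right)} = Z$
$P{\left(h \right)} = 3 + h^{3}$ ($P{\left(h \right)} = 3 + h h h = 3 + h^{2} h = 3 + h^{3}$)
$\frac{3796681}{d} + \frac{2096790}{P{\left(73 \right)}} = \frac{3796681}{33489} + \frac{2096790}{3 + 73^{3}} = 3796681 \cdot \frac{1}{33489} + \frac{2096790}{3 + 389017} = \frac{3796681}{33489} + \frac{2096790}{389020} = \frac{3796681}{33489} + 2096790 \cdot \frac{1}{389020} = \frac{3796681}{33489} + \frac{209679}{38902} = \frac{154720424293}{1302789078}$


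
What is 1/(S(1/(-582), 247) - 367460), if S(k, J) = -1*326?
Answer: -1/367786 ≈ -2.7190e-6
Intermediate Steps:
S(k, J) = -326
1/(S(1/(-582), 247) - 367460) = 1/(-326 - 367460) = 1/(-367786) = -1/367786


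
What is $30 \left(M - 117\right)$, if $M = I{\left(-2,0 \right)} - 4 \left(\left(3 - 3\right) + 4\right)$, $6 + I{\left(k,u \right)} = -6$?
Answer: $-4350$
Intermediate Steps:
$I{\left(k,u \right)} = -12$ ($I{\left(k,u \right)} = -6 - 6 = -12$)
$M = -28$ ($M = -12 - 4 \left(\left(3 - 3\right) + 4\right) = -12 - 4 \left(0 + 4\right) = -12 - 4 \cdot 4 = -12 - 16 = -28$)
$30 \left(M - 117\right) = 30 \left(-28 - 117\right) = 30 \left(-145\right) = -4350$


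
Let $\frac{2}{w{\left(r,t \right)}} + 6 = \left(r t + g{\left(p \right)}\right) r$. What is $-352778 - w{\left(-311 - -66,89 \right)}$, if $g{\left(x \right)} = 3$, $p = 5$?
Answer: $- \frac{942179021277}{2670742} \approx -3.5278 \cdot 10^{5}$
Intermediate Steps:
$w{\left(r,t \right)} = \frac{2}{-6 + r \left(3 + r t\right)}$ ($w{\left(r,t \right)} = \frac{2}{-6 + \left(r t + 3\right) r} = \frac{2}{-6 + \left(3 + r t\right) r} = \frac{2}{-6 + r \left(3 + r t\right)}$)
$-352778 - w{\left(-311 - -66,89 \right)} = -352778 - \frac{2}{-6 + 3 \left(-311 - -66\right) + 89 \left(-311 - -66\right)^{2}} = -352778 - \frac{2}{-6 + 3 \left(-311 + 66\right) + 89 \left(-311 + 66\right)^{2}} = -352778 - \frac{2}{-6 + 3 \left(-245\right) + 89 \left(-245\right)^{2}} = -352778 - \frac{2}{-6 - 735 + 89 \cdot 60025} = -352778 - \frac{2}{-6 - 735 + 5342225} = -352778 - \frac{2}{5341484} = -352778 - 2 \cdot \frac{1}{5341484} = -352778 - \frac{1}{2670742} = - \frac{942179021277}{2670742}$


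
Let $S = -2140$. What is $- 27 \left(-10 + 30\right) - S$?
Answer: $1600$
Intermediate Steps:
$- 27 \left(-10 + 30\right) - S = - 27 \left(-10 + 30\right) - -2140 = \left(-27\right) 20 + 2140 = -540 + 2140 = 1600$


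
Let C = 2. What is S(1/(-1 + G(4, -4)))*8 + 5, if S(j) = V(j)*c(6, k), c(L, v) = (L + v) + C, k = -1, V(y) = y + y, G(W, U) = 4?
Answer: 127/3 ≈ 42.333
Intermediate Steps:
V(y) = 2*y
c(L, v) = 2 + L + v (c(L, v) = (L + v) + 2 = 2 + L + v)
S(j) = 14*j (S(j) = (2*j)*(2 + 6 - 1) = (2*j)*7 = 14*j)
S(1/(-1 + G(4, -4)))*8 + 5 = (14/(-1 + 4))*8 + 5 = (14/3)*8 + 5 = 112/3 + 5 = 127/3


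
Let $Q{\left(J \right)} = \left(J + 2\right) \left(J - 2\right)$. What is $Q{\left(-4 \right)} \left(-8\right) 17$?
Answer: $-1632$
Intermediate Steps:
$Q{\left(J \right)} = \left(-2 + J\right) \left(2 + J\right)$ ($Q{\left(J \right)} = \left(2 + J\right) \left(-2 + J\right) = \left(-2 + J\right) \left(2 + J\right)$)
$Q{\left(-4 \right)} \left(-8\right) 17 = \left(-4 + \left(-4\right)^{2}\right) \left(-8\right) 17 = \left(-4 + 16\right) \left(-8\right) 17 = 12 \left(-8\right) 17 = \left(-96\right) 17 = -1632$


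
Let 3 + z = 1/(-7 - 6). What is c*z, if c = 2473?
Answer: -98920/13 ≈ -7609.2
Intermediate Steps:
z = -40/13 (z = -3 + 1/(-7 - 6) = -3 + 1/(-13) = -3 - 1/13 = -40/13 ≈ -3.0769)
c*z = 2473*(-40/13) = -98920/13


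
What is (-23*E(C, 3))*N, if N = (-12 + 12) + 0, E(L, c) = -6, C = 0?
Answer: 0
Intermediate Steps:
N = 0 (N = 0 + 0 = 0)
(-23*E(C, 3))*N = -23*(-6)*0 = 138*0 = 0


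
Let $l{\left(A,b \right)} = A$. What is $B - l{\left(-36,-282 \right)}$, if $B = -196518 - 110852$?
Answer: $-307334$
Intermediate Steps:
$B = -307370$
$B - l{\left(-36,-282 \right)} = -307370 - -36 = -307370 + 36 = -307334$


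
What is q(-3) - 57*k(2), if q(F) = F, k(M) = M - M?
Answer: -3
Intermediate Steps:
k(M) = 0
q(-3) - 57*k(2) = -3 - 57*0 = -3 + 0 = -3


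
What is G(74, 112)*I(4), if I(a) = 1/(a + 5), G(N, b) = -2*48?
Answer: -32/3 ≈ -10.667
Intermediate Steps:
G(N, b) = -96
I(a) = 1/(5 + a)
G(74, 112)*I(4) = -96/(5 + 4) = -96/9 = -96*⅑ = -32/3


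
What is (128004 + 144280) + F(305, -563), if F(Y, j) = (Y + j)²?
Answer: 338848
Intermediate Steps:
(128004 + 144280) + F(305, -563) = (128004 + 144280) + (305 - 563)² = 272284 + (-258)² = 272284 + 66564 = 338848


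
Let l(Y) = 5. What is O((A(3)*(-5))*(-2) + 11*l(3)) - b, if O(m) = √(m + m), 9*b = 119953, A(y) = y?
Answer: -119953/9 + √170 ≈ -13315.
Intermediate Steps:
b = 119953/9 (b = (⅑)*119953 = 119953/9 ≈ 13328.)
O(m) = √2*√m (O(m) = √(2*m) = √2*√m)
O((A(3)*(-5))*(-2) + 11*l(3)) - b = √2*√((3*(-5))*(-2) + 11*5) - 1*119953/9 = √2*√(-15*(-2) + 55) - 119953/9 = √2*√(30 + 55) - 119953/9 = √2*√85 - 119953/9 = √170 - 119953/9 = -119953/9 + √170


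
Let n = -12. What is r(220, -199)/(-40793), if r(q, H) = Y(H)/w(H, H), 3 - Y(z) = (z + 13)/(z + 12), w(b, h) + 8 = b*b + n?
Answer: -375/301935386071 ≈ -1.2420e-9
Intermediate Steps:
w(b, h) = -20 + b² (w(b, h) = -8 + (b*b - 12) = -8 + (b² - 12) = -8 + (-12 + b²) = -20 + b²)
Y(z) = 3 - (13 + z)/(12 + z) (Y(z) = 3 - (z + 13)/(z + 12) = 3 - (13 + z)/(12 + z))
r(q, H) = (23 + 2*H)/((-20 + H²)*(12 + H)) (r(q, H) = ((23 + 2*H)/(12 + H))/(-20 + H²) = (23 + 2*H)/((-20 + H²)*(12 + H)))
r(220, -199)/(-40793) = ((23 + 2*(-199))/((-20 + (-199)²)*(12 - 199)))/(-40793) = ((23 - 398)/((-20 + 39601)*(-187)))*(-1/40793) = (-1/187*(-375)/39581)*(-1/40793) = ((1/39581)*(-1/187)*(-375))*(-1/40793) = (375/7401647)*(-1/40793) = -375/301935386071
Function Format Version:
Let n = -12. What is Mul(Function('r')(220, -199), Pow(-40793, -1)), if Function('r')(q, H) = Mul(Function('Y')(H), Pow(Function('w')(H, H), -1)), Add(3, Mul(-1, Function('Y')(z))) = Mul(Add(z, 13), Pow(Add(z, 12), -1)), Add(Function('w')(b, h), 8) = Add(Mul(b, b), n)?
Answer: Rational(-375, 301935386071) ≈ -1.2420e-9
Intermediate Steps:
Function('w')(b, h) = Add(-20, Pow(b, 2)) (Function('w')(b, h) = Add(-8, Add(Mul(b, b), -12)) = Add(-8, Add(Pow(b, 2), -12)) = Add(-8, Add(-12, Pow(b, 2))) = Add(-20, Pow(b, 2)))
Function('Y')(z) = Add(3, Mul(-1, Pow(Add(12, z), -1), Add(13, z))) (Function('Y')(z) = Add(3, Mul(-1, Mul(Add(z, 13), Pow(Add(z, 12), -1)))) = Add(3, Mul(-1, Mul(Add(13, z), Pow(Add(12, z), -1)))) = Add(3, Mul(-1, Mul(Pow(Add(12, z), -1), Add(13, z)))) = Add(3, Mul(-1, Pow(Add(12, z), -1), Add(13, z))))
Function('r')(q, H) = Mul(Pow(Add(-20, Pow(H, 2)), -1), Pow(Add(12, H), -1), Add(23, Mul(2, H))) (Function('r')(q, H) = Mul(Mul(Pow(Add(12, H), -1), Add(23, Mul(2, H))), Pow(Add(-20, Pow(H, 2)), -1)) = Mul(Pow(Add(-20, Pow(H, 2)), -1), Pow(Add(12, H), -1), Add(23, Mul(2, H))))
Mul(Function('r')(220, -199), Pow(-40793, -1)) = Mul(Mul(Pow(Add(-20, Pow(-199, 2)), -1), Pow(Add(12, -199), -1), Add(23, Mul(2, -199))), Pow(-40793, -1)) = Mul(Mul(Pow(Add(-20, 39601), -1), Pow(-187, -1), Add(23, -398)), Rational(-1, 40793)) = Mul(Mul(Pow(39581, -1), Rational(-1, 187), -375), Rational(-1, 40793)) = Mul(Mul(Rational(1, 39581), Rational(-1, 187), -375), Rational(-1, 40793)) = Mul(Rational(375, 7401647), Rational(-1, 40793)) = Rational(-375, 301935386071)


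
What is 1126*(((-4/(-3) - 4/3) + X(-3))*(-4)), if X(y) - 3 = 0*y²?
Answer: -13512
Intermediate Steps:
X(y) = 3 (X(y) = 3 + 0*y² = 3 + 0 = 3)
1126*(((-4/(-3) - 4/3) + X(-3))*(-4)) = 1126*(((-4/(-3) - 4/3) + 3)*(-4)) = 1126*(((-4*(-⅓) - 4*⅓) + 3)*(-4)) = 1126*(((4/3 - 4/3) + 3)*(-4)) = 1126*((0 + 3)*(-4)) = 1126*(3*(-4)) = 1126*(-12) = -13512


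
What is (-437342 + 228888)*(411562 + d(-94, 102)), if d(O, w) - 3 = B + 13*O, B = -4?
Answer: -85536805906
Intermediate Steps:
d(O, w) = -1 + 13*O (d(O, w) = 3 + (-4 + 13*O) = -1 + 13*O)
(-437342 + 228888)*(411562 + d(-94, 102)) = (-437342 + 228888)*(411562 + (-1 + 13*(-94))) = -208454*(411562 + (-1 - 1222)) = -208454*(411562 - 1223) = -208454*410339 = -85536805906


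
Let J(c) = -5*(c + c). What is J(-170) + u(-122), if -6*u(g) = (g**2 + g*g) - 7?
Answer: -19561/6 ≈ -3260.2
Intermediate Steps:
u(g) = 7/6 - g**2/3 (u(g) = -((g**2 + g*g) - 7)/6 = -((g**2 + g**2) - 7)/6 = -(2*g**2 - 7)/6 = -(-7 + 2*g**2)/6 = 7/6 - g**2/3)
J(c) = -10*c
J(-170) + u(-122) = -10*(-170) + (7/6 - 1/3*(-122)**2) = 1700 + (7/6 - 1/3*14884) = 1700 + (7/6 - 14884/3) = 1700 - 29761/6 = -19561/6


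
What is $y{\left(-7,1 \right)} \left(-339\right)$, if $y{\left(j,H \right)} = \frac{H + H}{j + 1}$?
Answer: $113$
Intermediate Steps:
$y{\left(j,H \right)} = \frac{2 H}{1 + j}$
$y{\left(-7,1 \right)} \left(-339\right) = 2 \cdot 1 \frac{1}{1 - 7} \left(-339\right) = 2 \cdot 1 \frac{1}{-6} \left(-339\right) = 2 \cdot 1 \left(- \frac{1}{6}\right) \left(-339\right) = \left(- \frac{1}{3}\right) \left(-339\right) = 113$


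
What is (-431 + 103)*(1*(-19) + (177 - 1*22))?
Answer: -44608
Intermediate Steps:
(-431 + 103)*(1*(-19) + (177 - 1*22)) = -328*(-19 + (177 - 22)) = -328*(-19 + 155) = -328*136 = -44608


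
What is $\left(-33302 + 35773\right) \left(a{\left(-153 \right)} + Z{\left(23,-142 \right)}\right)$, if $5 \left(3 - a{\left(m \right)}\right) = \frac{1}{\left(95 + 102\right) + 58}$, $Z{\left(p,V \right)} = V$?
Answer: $- \frac{437925446}{1275} \approx -3.4347 \cdot 10^{5}$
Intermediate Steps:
$a{\left(m \right)} = \frac{3824}{1275}$ ($a{\left(m \right)} = 3 - \frac{1}{5 \left(\left(95 + 102\right) + 58\right)} = 3 - \frac{1}{5 \left(197 + 58\right)} = 3 - \frac{1}{5 \cdot 255} = 3 - \frac{1}{1275} = \frac{3824}{1275}$)
$\left(-33302 + 35773\right) \left(a{\left(-153 \right)} + Z{\left(23,-142 \right)}\right) = \left(-33302 + 35773\right) \left(\frac{3824}{1275} - 142\right) = 2471 \left(- \frac{177226}{1275}\right) = - \frac{437925446}{1275}$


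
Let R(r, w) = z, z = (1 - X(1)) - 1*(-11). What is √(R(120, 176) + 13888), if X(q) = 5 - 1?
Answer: 6*√386 ≈ 117.88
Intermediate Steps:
X(q) = 4
z = 8 (z = (1 - 1*4) - 1*(-11) = (1 - 4) + 11 = -3 + 11 = 8)
R(r, w) = 8
√(R(120, 176) + 13888) = √(8 + 13888) = √13896 = 6*√386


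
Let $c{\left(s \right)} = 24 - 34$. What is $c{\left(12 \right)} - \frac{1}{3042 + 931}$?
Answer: $- \frac{39731}{3973} \approx -10.0$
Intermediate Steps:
$c{\left(s \right)} = -10$
$c{\left(12 \right)} - \frac{1}{3042 + 931} = -10 - \frac{1}{3042 + 931} = -10 - \frac{1}{3973} = - \frac{39731}{3973}$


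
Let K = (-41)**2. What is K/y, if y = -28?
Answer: -1681/28 ≈ -60.036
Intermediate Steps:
K = 1681
K/y = 1681/(-28) = -1/28*1681 = -1681/28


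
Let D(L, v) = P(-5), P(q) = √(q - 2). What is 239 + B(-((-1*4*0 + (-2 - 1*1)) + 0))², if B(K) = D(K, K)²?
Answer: 288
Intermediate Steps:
P(q) = √(-2 + q)
D(L, v) = I*√7 (D(L, v) = √(-2 - 5) = √(-7) = I*√7)
B(K) = -7 (B(K) = (I*√7)² = -7)
239 + B(-((-1*4*0 + (-2 - 1*1)) + 0))² = 239 + (-7)² = 239 + 49 = 288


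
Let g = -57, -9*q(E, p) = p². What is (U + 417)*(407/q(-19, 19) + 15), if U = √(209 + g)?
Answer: 730584/361 + 3504*√38/361 ≈ 2083.6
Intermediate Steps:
q(E, p) = -p²/9
U = 2*√38 (U = √(209 - 57) = √152 = 2*√38 ≈ 12.329)
(U + 417)*(407/q(-19, 19) + 15) = (2*√38 + 417)*(407/((-⅑*19²)) + 15) = (417 + 2*√38)*(407/((-⅑*361)) + 15) = (417 + 2*√38)*(407/(-361/9) + 15) = (417 + 2*√38)*(407*(-9/361) + 15) = (417 + 2*√38)*(-3663/361 + 15) = (417 + 2*√38)*(1752/361) = 730584/361 + 3504*√38/361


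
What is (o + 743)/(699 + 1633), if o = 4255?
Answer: 2499/1166 ≈ 2.1432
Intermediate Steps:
(o + 743)/(699 + 1633) = (4255 + 743)/(699 + 1633) = 4998/2332 = 4998*(1/2332) = 2499/1166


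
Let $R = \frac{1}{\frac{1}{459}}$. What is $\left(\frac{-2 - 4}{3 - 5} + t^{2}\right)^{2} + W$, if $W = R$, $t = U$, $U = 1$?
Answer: $475$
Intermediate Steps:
$t = 1$
$R = 459$ ($R = \frac{1}{\frac{1}{459}} = 459$)
$W = 459$
$\left(\frac{-2 - 4}{3 - 5} + t^{2}\right)^{2} + W = \left(\frac{-2 - 4}{3 - 5} + 1^{2}\right)^{2} + 459 = \left(- \frac{6}{-2} + 1\right)^{2} + 459 = \left(\left(-6\right) \left(- \frac{1}{2}\right) + 1\right)^{2} + 459 = \left(3 + 1\right)^{2} + 459 = 4^{2} + 459 = 16 + 459 = 475$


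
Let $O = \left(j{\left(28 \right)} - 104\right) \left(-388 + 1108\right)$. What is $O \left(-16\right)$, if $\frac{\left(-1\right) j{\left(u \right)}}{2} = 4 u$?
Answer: $3778560$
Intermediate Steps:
$j{\left(u \right)} = - 8 u$ ($j{\left(u \right)} = - 2 \cdot 4 u = - 8 u$)
$O = -236160$ ($O = \left(\left(-8\right) 28 - 104\right) \left(-388 + 1108\right) = \left(-224 - 104\right) 720 = \left(-328\right) 720 = -236160$)
$O \left(-16\right) = \left(-236160\right) \left(-16\right) = 3778560$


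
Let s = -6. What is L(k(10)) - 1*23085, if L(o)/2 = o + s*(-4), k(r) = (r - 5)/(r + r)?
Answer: -46073/2 ≈ -23037.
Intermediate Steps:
k(r) = (-5 + r)/(2*r) (k(r) = (-5 + r)/((2*r)) = (-5 + r)*(1/(2*r)) = (-5 + r)/(2*r))
L(o) = 48 + 2*o (L(o) = 2*(o - 6*(-4)) = 2*(o + 24) = 2*(24 + o) = 48 + 2*o)
L(k(10)) - 1*23085 = (48 + 2*((½)*(-5 + 10)/10)) - 1*23085 = (48 + 2*((½)*(⅒)*5)) - 23085 = (48 + 2*(¼)) - 23085 = (48 + ½) - 23085 = 97/2 - 23085 = -46073/2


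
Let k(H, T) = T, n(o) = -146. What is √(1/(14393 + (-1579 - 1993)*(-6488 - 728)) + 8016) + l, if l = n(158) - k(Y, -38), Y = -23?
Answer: -108 + √5331612045059638345/25789945 ≈ -18.468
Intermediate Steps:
l = -108 (l = -146 - 1*(-38) = -146 + 38 = -108)
√(1/(14393 + (-1579 - 1993)*(-6488 - 728)) + 8016) + l = √(1/(14393 + (-1579 - 1993)*(-6488 - 728)) + 8016) - 108 = √(1/(14393 - 3572*(-7216)) + 8016) - 108 = √(1/(14393 + 25775552) + 8016) - 108 = √(1/25789945 + 8016) - 108 = √(206732199121/25789945) - 108 = √5331612045059638345/25789945 - 108 = -108 + √5331612045059638345/25789945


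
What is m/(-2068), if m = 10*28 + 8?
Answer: -72/517 ≈ -0.13927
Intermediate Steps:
m = 288 (m = 280 + 8 = 288)
m/(-2068) = 288/(-2068) = 288*(-1/2068) = -72/517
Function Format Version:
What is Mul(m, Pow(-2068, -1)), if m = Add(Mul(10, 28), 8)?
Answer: Rational(-72, 517) ≈ -0.13927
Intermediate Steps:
m = 288 (m = Add(280, 8) = 288)
Mul(m, Pow(-2068, -1)) = Mul(288, Pow(-2068, -1)) = Mul(288, Rational(-1, 2068)) = Rational(-72, 517)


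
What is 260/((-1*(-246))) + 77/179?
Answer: 32741/22017 ≈ 1.4871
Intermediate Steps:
260/((-1*(-246))) + 77/179 = 260/246 + 77*(1/179) = 260*(1/246) + 77/179 = 130/123 + 77/179 = 32741/22017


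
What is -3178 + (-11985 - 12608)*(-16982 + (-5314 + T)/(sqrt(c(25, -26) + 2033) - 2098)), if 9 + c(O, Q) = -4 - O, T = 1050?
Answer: 1837211350027036/4399609 - 104864552*sqrt(1995)/4399609 ≈ 4.1758e+8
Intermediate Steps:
c(O, Q) = -13 - O (c(O, Q) = -9 + (-4 - O) = -13 - O)
-3178 + (-11985 - 12608)*(-16982 + (-5314 + T)/(sqrt(c(25, -26) + 2033) - 2098)) = -3178 + (-11985 - 12608)*(-16982 + (-5314 + 1050)/(sqrt((-13 - 1*25) + 2033) - 2098)) = -3178 - 24593*(-16982 - 4264/(sqrt((-13 - 25) + 2033) - 2098)) = -3178 - 24593*(-16982 - 4264/(sqrt(-38 + 2033) - 2098)) = -3178 - 24593*(-16982 - 4264/(sqrt(1995) - 2098)) = -3178 - 24593*(-16982 - 4264/(-2098 + sqrt(1995))) = -3178 + (417638326 + 104864552/(-2098 + sqrt(1995))) = 417635148 + 104864552/(-2098 + sqrt(1995))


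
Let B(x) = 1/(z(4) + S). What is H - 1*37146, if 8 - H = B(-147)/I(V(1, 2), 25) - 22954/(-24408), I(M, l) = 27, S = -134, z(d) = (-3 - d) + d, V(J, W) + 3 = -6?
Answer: -62094376721/1671948 ≈ -37139.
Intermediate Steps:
V(J, W) = -9 (V(J, W) = -3 - 6 = -9)
z(d) = -3
B(x) = -1/137 (B(x) = 1/(-3 - 134) = 1/(-137) = -1/137)
H = 11803687/1671948 (H = 8 - (-1/137/27 - 22954/(-24408)) = 8 - (-1/137*1/27 - 22954*(-1/24408)) = 8 - (-1/3699 + 11477/12204) = 8 - 1*1571897/1671948 = 8 - 1571897/1671948 = 11803687/1671948 ≈ 7.0598)
H - 1*37146 = 11803687/1671948 - 1*37146 = 11803687/1671948 - 37146 = -62094376721/1671948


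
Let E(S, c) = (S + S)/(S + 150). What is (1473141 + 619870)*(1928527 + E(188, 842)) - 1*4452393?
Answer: 682156011022344/169 ≈ 4.0364e+12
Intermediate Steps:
E(S, c) = 2*S/(150 + S) (E(S, c) = (2*S)/(150 + S) = 2*S/(150 + S))
(1473141 + 619870)*(1928527 + E(188, 842)) - 1*4452393 = (1473141 + 619870)*(1928527 + 2*188/(150 + 188)) - 1*4452393 = 2093011*(1928527 + 2*188/338) - 4452393 = 2093011*(1928527 + 2*188*(1/338)) - 4452393 = 2093011*(1928527 + 188/169) - 4452393 = 2093011*(325921251/169) - 4452393 = 682156763476761/169 - 4452393 = 682156011022344/169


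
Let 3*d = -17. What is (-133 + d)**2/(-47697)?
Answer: -13312/33021 ≈ -0.40314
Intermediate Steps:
d = -17/3 (d = (1/3)*(-17) = -17/3 ≈ -5.6667)
(-133 + d)**2/(-47697) = (-133 - 17/3)**2/(-47697) = (-416/3)**2*(-1/47697) = (173056/9)*(-1/47697) = -13312/33021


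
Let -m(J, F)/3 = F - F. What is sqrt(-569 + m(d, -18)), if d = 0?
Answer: I*sqrt(569) ≈ 23.854*I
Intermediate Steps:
m(J, F) = 0 (m(J, F) = -3*(F - F) = -3*0 = 0)
sqrt(-569 + m(d, -18)) = sqrt(-569 + 0) = sqrt(-569) = I*sqrt(569)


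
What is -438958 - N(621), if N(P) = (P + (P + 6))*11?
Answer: -452686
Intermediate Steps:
N(P) = 66 + 22*P (N(P) = (P + (6 + P))*11 = (6 + 2*P)*11 = 66 + 22*P)
-438958 - N(621) = -438958 - (66 + 22*621) = -438958 - (66 + 13662) = -438958 - 1*13728 = -438958 - 13728 = -452686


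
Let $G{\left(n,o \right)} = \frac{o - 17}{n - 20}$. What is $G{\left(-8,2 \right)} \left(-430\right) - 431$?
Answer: $- \frac{9259}{14} \approx -661.36$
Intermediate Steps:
$G{\left(n,o \right)} = \frac{-17 + o}{-20 + n}$
$G{\left(-8,2 \right)} \left(-430\right) - 431 = \frac{-17 + 2}{-20 - 8} \left(-430\right) - 431 = \frac{1}{-28} \left(-15\right) \left(-430\right) - 431 = \left(- \frac{1}{28}\right) \left(-15\right) \left(-430\right) - 431 = \frac{15}{28} \left(-430\right) - 431 = - \frac{3225}{14} - 431 = - \frac{9259}{14}$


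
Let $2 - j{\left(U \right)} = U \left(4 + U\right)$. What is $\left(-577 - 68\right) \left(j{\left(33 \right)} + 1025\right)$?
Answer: $125130$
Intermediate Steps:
$j{\left(U \right)} = 2 - U \left(4 + U\right)$
$\left(-577 - 68\right) \left(j{\left(33 \right)} + 1025\right) = \left(-577 - 68\right) \left(\left(2 - 33^{2} - 132\right) + 1025\right) = - 645 \left(\left(2 - 1089 - 132\right) + 1025\right) = - 645 \left(-1219 + 1025\right) = \left(-645\right) \left(-194\right) = 125130$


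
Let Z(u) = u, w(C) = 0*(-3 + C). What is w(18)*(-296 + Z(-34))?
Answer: 0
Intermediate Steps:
w(C) = 0
w(18)*(-296 + Z(-34)) = 0*(-296 - 34) = 0*(-330) = 0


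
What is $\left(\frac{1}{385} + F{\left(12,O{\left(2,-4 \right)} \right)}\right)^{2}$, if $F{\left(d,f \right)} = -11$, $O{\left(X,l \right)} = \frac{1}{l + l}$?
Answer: $\frac{17926756}{148225} \approx 120.94$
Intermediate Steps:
$O{\left(X,l \right)} = \frac{1}{2 l}$
$\left(\frac{1}{385} + F{\left(12,O{\left(2,-4 \right)} \right)}\right)^{2} = \left(\frac{1}{385} - 11\right)^{2} = \left(- \frac{4234}{385}\right)^{2} = \frac{17926756}{148225}$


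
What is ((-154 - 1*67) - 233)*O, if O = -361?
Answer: 163894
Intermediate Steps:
((-154 - 1*67) - 233)*O = ((-154 - 1*67) - 233)*(-361) = ((-154 - 67) - 233)*(-361) = (-221 - 233)*(-361) = -454*(-361) = 163894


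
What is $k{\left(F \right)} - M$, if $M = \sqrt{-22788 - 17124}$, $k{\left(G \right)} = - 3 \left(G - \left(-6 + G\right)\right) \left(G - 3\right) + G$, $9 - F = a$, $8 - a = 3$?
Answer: $-14 - 2 i \sqrt{9978} \approx -14.0 - 199.78 i$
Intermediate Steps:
$a = 5$ ($a = 8 - 3 = 5$)
$F = 4$ ($F = 9 - 5 = 4$)
$k{\left(G \right)} = 54 - 17 G$ ($k{\left(G \right)} = - 3 \cdot 6 \left(-3 + G\right) + G = - 3 \left(-18 + 6 G\right) + G = \left(54 - 18 G\right) + G = 54 - 17 G$)
$M = 2 i \sqrt{9978}$ ($M = \sqrt{-39912} = 2 i \sqrt{9978} \approx 199.78 i$)
$k{\left(F \right)} - M = \left(54 - 68\right) - 2 i \sqrt{9978} = -14 - 2 i \sqrt{9978}$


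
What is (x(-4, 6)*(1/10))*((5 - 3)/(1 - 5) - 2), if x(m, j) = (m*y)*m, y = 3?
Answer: -12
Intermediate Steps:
x(m, j) = 3*m² (x(m, j) = (m*3)*m = (3*m)*m = 3*m²)
(x(-4, 6)*(1/10))*((5 - 3)/(1 - 5) - 2) = ((3*(-4)²)*(1/10))*((5 - 3)/(1 - 5) - 2) = ((3*16)*(1*(⅒)))*(2/(-4) - 2) = (48*(⅒))*(2*(-¼) - 2) = 24*(-½ - 2)/5 = (24/5)*(-5/2) = -12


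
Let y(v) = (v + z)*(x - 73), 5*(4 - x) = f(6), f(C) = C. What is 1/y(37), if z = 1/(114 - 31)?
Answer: -415/1078272 ≈ -0.00038488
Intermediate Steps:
x = 14/5 (x = 4 - 1/5*6 = 4 - 6/5 = 14/5 ≈ 2.8000)
z = 1/83 ≈ 0.012048
y(v) = -351/415 - 351*v/5 (y(v) = (v + 1/83)*(14/5 - 73) = (1/83 + v)*(-351/5) = -351/415 - 351*v/5)
1/y(37) = 1/(-351/415 - 351/5*37) = 1/(-351/415 - 12987/5) = 1/(-1078272/415) = -415/1078272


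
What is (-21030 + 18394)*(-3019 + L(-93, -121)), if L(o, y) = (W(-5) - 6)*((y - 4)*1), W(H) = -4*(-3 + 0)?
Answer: 9935084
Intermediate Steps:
W(H) = 12 (W(H) = -4*(-3) = 12)
L(o, y) = -24 + 6*y (L(o, y) = (12 - 6)*((y - 4)*1) = 6*((-4 + y)*1) = 6*(-4 + y) = -24 + 6*y)
(-21030 + 18394)*(-3019 + L(-93, -121)) = (-21030 + 18394)*(-3019 + (-24 + 6*(-121))) = -2636*(-3019 + (-24 - 726)) = -2636*(-3019 - 750) = -2636*(-3769) = 9935084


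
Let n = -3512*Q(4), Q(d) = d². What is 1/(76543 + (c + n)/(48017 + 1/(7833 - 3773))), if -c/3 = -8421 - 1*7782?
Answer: 194949021/14921952127423 ≈ 1.3065e-5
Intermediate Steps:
c = 48609 (c = -3*(-8421 - 1*7782) = -3*(-8421 - 7782) = -3*(-16203) = 48609)
n = -56192 (n = -3512*4² = -3512*16 = -56192)
1/(76543 + (c + n)/(48017 + 1/(7833 - 3773))) = 1/(76543 + (48609 - 56192)/(48017 + 1/(7833 - 3773))) = 1/(76543 - 7583/(48017 + 1/4060)) = 1/(76543 - 7583/194949021/4060) = 1/(76543 - 7583*4060/194949021) = 1/(76543 - 30786980/194949021) = 1/(14921952127423/194949021) = 194949021/14921952127423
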